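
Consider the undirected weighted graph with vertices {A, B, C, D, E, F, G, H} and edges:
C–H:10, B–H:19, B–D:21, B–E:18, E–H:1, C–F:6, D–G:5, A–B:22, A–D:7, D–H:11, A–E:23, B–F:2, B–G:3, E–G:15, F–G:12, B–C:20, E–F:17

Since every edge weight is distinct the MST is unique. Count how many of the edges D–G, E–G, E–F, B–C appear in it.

Sort edges by weight, then run Kruskal:
E–H (1): add — endpoints in different components.
B–F (2): add — endpoints in different components.
B–G (3): add — endpoints in different components.
D–G (5): add — endpoints in different components.
C–F (6): add — endpoints in different components.
A–D (7): add — endpoints in different components.
C–H (10): add — endpoints in different components.
MST edge set: {E–H, B–F, B–G, D–G, C–F, A–D, C–H}.
Of the listed edges, {D–G} are in the MST → 1.

1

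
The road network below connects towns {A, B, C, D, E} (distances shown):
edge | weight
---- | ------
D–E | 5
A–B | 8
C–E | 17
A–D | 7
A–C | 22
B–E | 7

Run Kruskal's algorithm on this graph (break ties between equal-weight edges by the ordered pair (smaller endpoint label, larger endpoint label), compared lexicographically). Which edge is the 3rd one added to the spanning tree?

B-E

Kruskal's algorithm — process edges by increasing weight (ties by edge label):
D–E (5): add. Components now {A} {B} {C} {D,E}
A–D (7): add. Components now {A,D,E} {B} {C}
B–E (7): add. Components now {A,B,D,E} {C}
A–B (8): skip — A and B already connected.
C–E (17): add. Components now {A,B,C,D,E}
The 3rd edge added is B–E.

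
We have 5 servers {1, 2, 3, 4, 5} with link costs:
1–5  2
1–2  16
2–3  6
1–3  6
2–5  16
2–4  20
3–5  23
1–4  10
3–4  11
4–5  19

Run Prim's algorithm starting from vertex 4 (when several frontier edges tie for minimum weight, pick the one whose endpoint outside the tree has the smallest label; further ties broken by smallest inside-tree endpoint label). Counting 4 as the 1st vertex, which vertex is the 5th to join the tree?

2

Prim's algorithm from 4:
Step 1: cheapest edge leaving the tree is 1–4 (10); add 1.
Step 2: cheapest edge leaving the tree is 1–5 (2); add 5.
Step 3: cheapest edge leaving the tree is 1–3 (6); add 3.
Step 4: cheapest edge leaving the tree is 2–3 (6); add 2.
Vertex order: 4, 1, 5, 3, 2. The 5th vertex is 2.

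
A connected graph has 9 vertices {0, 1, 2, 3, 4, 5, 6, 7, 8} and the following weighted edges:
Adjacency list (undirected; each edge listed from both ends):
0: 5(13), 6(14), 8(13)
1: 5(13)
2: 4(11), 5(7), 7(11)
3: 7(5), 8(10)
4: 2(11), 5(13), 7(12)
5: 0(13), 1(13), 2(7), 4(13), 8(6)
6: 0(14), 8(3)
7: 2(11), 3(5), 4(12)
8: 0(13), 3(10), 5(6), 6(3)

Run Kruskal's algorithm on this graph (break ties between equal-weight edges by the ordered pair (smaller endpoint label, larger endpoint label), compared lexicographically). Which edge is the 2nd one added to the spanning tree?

Kruskal: consider edges lightest-first.
6 8 (3): add — endpoints in different components.
3 7 (5): add — endpoints in different components.
5 8 (6): add — endpoints in different components.
2 5 (7): add — endpoints in different components.
3 8 (10): add — endpoints in different components.
2 4 (11): add — endpoints in different components.
2 7 (11): skip — 2 and 7 already connected.
4 7 (12): skip — 4 and 7 already connected.
0 5 (13): add — endpoints in different components.
0 8 (13): skip — 0 and 8 already connected.
1 5 (13): add — endpoints in different components.
The 2nd edge added is 3 7.

3-7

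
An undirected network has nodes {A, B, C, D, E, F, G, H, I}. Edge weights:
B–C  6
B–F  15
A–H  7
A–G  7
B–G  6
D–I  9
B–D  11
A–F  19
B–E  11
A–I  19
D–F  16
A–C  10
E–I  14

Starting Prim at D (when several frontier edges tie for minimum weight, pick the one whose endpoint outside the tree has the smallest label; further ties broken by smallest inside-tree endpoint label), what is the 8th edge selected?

B-F

Prim's algorithm from D:
Step 1: frontier [D–I 9, B–D 11, D–F 16] → take D–I (9); add I.
Step 2: frontier [B–D 11, D–F 16, E–I 14, A–I 19] → take B–D (11); add B.
Step 3: frontier [B–C 6, B–G 6, B–E 11, B–F 15, D–F 16, E–I 14, A–I 19] → take B–C (6); add C.
Step 4: frontier [B–G 6, B–E 11, B–F 15, A–C 10, D–F 16, E–I 14, A–I 19] → take B–G (6); add G.
Step 5: frontier [B–E 11, B–F 15, A–C 10, D–F 16, A–G 7, E–I 14, A–I 19] → take A–G (7); add A.
Step 6: frontier [A–H 7, A–F 19, B–E 11, B–F 15, D–F 16, E–I 14] → take A–H (7); add H.
Step 7: frontier [A–F 19, B–E 11, B–F 15, D–F 16, E–I 14] → take B–E (11); add E.
Step 8: frontier [A–F 19, B–F 15, D–F 16] → take B–F (15); add F.
The 8th edge added is B–F.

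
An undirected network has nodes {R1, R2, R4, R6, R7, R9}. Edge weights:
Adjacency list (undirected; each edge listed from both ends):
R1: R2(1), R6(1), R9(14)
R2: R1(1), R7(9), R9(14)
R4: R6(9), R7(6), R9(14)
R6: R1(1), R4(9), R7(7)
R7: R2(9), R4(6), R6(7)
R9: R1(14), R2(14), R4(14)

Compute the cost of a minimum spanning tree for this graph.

Prim, starting at R4.
Step 1: cheapest edge leaving the tree is R4 R7 (6); add R7.
Step 2: cheapest edge leaving the tree is R6 R7 (7); add R6.
Step 3: cheapest edge leaving the tree is R1 R6 (1); add R1.
Step 4: cheapest edge leaving the tree is R1 R2 (1); add R2.
Step 5: cheapest edge leaving the tree is R1 R9 (14); add R9.
MST edges: R4 R7, R6 R7, R1 R6, R1 R2, R1 R9; total weight 6+7+1+1+14 = 29.

29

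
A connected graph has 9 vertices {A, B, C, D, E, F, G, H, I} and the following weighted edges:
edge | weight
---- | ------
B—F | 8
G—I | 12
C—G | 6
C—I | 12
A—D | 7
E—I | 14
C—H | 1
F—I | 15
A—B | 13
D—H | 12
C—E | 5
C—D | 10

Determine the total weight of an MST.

62

Sort edges by weight, then run Kruskal:
C—H (1): add — endpoints in different components.
C—E (5): add — endpoints in different components.
C—G (6): add — endpoints in different components.
A—D (7): add — endpoints in different components.
B—F (8): add — endpoints in different components.
C—D (10): add — endpoints in different components.
C—I (12): add — endpoints in different components.
D—H (12): skip — D and H already connected.
G—I (12): skip — G and I already connected.
A—B (13): add — endpoints in different components.
MST edges: C—H, C—E, C—G, A—D, B—F, C—D, C—I, A—B; total weight 1+5+6+7+8+10+12+13 = 62.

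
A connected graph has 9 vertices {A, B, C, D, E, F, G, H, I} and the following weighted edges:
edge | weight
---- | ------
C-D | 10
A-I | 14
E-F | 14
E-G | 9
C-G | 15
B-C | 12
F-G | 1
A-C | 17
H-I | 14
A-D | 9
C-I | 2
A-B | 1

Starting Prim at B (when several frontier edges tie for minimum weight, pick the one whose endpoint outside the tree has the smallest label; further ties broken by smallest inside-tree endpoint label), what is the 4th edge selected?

Prim, starting at B.
Step 1: cheapest edge leaving the tree is A-B (1); add A.
Step 2: cheapest edge leaving the tree is A-D (9); add D.
Step 3: cheapest edge leaving the tree is C-D (10); add C.
Step 4: cheapest edge leaving the tree is C-I (2); add I.
Step 5: cheapest edge leaving the tree is H-I (14); add H.
Step 6: cheapest edge leaving the tree is C-G (15); add G.
Step 7: cheapest edge leaving the tree is F-G (1); add F.
Step 8: cheapest edge leaving the tree is E-G (9); add E.
The 4th edge added is C-I.

C-I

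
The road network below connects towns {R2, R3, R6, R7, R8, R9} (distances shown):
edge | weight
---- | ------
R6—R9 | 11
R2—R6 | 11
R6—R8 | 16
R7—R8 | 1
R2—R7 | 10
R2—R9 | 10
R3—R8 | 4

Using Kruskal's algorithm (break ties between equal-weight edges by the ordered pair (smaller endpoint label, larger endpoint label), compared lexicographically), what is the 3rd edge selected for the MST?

R2-R7

Kruskal's algorithm — process edges by increasing weight (ties by edge label):
R7—R8 (1): add — endpoints in different components.
R3—R8 (4): add — endpoints in different components.
R2—R7 (10): add — endpoints in different components.
R2—R9 (10): add — endpoints in different components.
R2—R6 (11): add — endpoints in different components.
The 3rd edge added is R2—R7.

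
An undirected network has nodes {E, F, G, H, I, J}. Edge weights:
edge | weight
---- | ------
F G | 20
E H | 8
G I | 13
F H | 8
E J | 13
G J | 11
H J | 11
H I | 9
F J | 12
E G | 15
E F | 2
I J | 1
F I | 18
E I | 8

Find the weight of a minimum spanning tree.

Prim, starting at E.
Step 1: cheapest edge leaving the tree is E F (2); add F.
Step 2: cheapest edge leaving the tree is E H (8); add H.
Step 3: cheapest edge leaving the tree is E I (8); add I.
Step 4: cheapest edge leaving the tree is I J (1); add J.
Step 5: cheapest edge leaving the tree is G J (11); add G.
MST edges: E F, E H, E I, I J, G J; total weight 2+8+8+1+11 = 30.

30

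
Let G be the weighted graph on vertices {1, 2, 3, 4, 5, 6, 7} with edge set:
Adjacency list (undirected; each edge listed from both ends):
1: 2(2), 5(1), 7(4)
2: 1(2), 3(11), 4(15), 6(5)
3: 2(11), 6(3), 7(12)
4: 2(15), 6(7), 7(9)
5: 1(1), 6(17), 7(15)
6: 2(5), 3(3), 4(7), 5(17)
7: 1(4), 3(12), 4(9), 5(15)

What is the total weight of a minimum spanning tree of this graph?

22

Grow the tree from 5 using Prim:
Step 1: frontier [1-5 1, 5-7 15, 5-6 17] → take 1-5 (1); add 1.
Step 2: frontier [1-2 2, 1-7 4, 5-7 15, 5-6 17] → take 1-2 (2); add 2.
Step 3: frontier [1-7 4, 2-6 5, 2-3 11, 2-4 15, 5-7 15, 5-6 17] → take 1-7 (4); add 7.
Step 4: frontier [2-6 5, 2-3 11, 2-4 15, 5-6 17, 4-7 9, 3-7 12] → take 2-6 (5); add 6.
Step 5: frontier [2-3 11, 2-4 15, 3-6 3, 4-6 7, 4-7 9, 3-7 12] → take 3-6 (3); add 3.
Step 6: frontier [2-4 15, 4-6 7, 4-7 9] → take 4-6 (7); add 4.
MST edges: 1-5, 1-2, 1-7, 2-6, 3-6, 4-6; total weight 1+2+4+5+3+7 = 22.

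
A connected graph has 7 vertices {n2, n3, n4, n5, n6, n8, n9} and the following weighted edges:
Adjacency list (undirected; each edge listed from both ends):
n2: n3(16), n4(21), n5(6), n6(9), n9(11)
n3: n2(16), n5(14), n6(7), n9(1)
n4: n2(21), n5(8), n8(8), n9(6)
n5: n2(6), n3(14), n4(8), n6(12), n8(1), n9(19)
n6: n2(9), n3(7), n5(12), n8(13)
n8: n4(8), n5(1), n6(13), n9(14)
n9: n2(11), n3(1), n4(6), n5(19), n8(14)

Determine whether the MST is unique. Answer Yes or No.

No

Sort edges by weight, then run Kruskal:
n3—n9 (1): add. Components now {n3,n9} {n4} {n2} {n6} {n5} {n8}
n5—n8 (1): add. Components now {n3,n9} {n4} {n2} {n6} {n5,n8}
n2—n5 (6): add. Components now {n3,n9} {n4} {n2,n5,n8} {n6}
n4—n9 (6): add. Components now {n3,n4,n9} {n2,n5,n8} {n6}
n3—n6 (7): add. Components now {n3,n4,n6,n9} {n2,n5,n8}
n4—n5 (8): add. Components now {n2,n3,n4,n5,n6,n8,n9}
Non-tree edge n4—n8 has weight 8, equal to the heaviest edge on its tree cycle — swapping gives another MST of the same weight. Not unique.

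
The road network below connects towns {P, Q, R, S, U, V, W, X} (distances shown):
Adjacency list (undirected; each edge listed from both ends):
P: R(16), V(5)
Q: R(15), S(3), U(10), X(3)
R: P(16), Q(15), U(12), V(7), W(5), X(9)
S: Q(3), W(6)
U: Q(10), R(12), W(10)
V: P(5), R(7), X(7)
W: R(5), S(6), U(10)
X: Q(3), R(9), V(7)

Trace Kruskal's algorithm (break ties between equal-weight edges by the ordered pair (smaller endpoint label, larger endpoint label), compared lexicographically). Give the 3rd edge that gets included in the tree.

Kruskal: consider edges lightest-first.
Q–S (3): add — endpoints in different components.
Q–X (3): add — endpoints in different components.
P–V (5): add — endpoints in different components.
R–W (5): add — endpoints in different components.
S–W (6): add — endpoints in different components.
R–V (7): add — endpoints in different components.
V–X (7): skip — X and V already connected.
R–X (9): skip — X and R already connected.
Q–U (10): add — endpoints in different components.
The 3rd edge added is P–V.

P-V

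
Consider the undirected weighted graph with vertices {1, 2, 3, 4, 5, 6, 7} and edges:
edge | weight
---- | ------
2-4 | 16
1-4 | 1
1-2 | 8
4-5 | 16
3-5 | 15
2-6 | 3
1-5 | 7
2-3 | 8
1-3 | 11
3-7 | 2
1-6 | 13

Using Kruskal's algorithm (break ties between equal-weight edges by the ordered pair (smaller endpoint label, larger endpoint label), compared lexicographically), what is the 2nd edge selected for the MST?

Kruskal: consider edges lightest-first.
1-4 (1): add. Components now {1,4} {2} {3} {5} {6} {7}
3-7 (2): add. Components now {1,4} {2} {3,7} {5} {6}
2-6 (3): add. Components now {1,4} {2,6} {3,7} {5}
1-5 (7): add. Components now {1,4,5} {2,6} {3,7}
1-2 (8): add. Components now {1,2,4,5,6} {3,7}
2-3 (8): add. Components now {1,2,3,4,5,6,7}
The 2nd edge added is 3-7.

3-7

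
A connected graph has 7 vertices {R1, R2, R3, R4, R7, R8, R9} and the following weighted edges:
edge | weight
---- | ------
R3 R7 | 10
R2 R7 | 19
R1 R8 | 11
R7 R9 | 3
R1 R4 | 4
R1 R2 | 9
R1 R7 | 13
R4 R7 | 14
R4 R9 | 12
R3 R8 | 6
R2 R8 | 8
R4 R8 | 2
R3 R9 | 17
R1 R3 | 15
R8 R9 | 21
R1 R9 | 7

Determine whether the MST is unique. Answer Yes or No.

Kruskal's algorithm — process edges by increasing weight (ties by edge label):
R4 R8 (2): add. Components now {R4,R8} {R2} {R1} {R7} {R9} {R3}
R7 R9 (3): add. Components now {R4,R8} {R2} {R1} {R7,R9} {R3}
R1 R4 (4): add. Components now {R1,R4,R8} {R2} {R7,R9} {R3}
R3 R8 (6): add. Components now {R1,R3,R4,R8} {R2} {R7,R9}
R1 R9 (7): add. Components now {R1,R3,R4,R7,R8,R9} {R2}
R2 R8 (8): add. Components now {R1,R2,R3,R4,R7,R8,R9}
Every non-tree edge has weight strictly greater than the heaviest edge on the tree path between its endpoints, so the MST is unique.

Yes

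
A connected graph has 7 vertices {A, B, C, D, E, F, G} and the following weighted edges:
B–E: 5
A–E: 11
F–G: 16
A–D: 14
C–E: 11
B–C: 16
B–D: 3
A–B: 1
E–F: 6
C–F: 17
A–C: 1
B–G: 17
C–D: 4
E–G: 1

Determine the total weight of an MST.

17

Grow the tree from D using Prim:
Step 1: frontier [B–D 3, C–D 4, A–D 14] → take B–D (3); add B.
Step 2: frontier [A–B 1, B–E 5, B–C 16, B–G 17, C–D 4, A–D 14] → take A–B (1); add A.
Step 3: frontier [A–C 1, A–E 11, B–E 5, B–C 16, B–G 17, C–D 4] → take A–C (1); add C.
Step 4: frontier [A–E 11, B–E 5, B–G 17, C–E 11, C–F 17] → take B–E (5); add E.
Step 5: frontier [B–G 17, C–F 17, E–G 1, E–F 6] → take E–G (1); add G.
Step 6: frontier [C–F 17, E–F 6, F–G 16] → take E–F (6); add F.
MST edges: B–D, A–B, A–C, B–E, E–G, E–F; total weight 3+1+1+5+1+6 = 17.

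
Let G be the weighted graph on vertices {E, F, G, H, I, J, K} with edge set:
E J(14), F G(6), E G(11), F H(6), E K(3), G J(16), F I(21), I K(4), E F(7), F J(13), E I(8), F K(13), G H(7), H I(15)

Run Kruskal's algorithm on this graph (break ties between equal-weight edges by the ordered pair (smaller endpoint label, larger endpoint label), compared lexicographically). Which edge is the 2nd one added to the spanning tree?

Kruskal: consider edges lightest-first.
E K (3): add. Components now {E,K} {F} {G} {H} {I} {J}
I K (4): add. Components now {E,I,K} {F} {G} {H} {J}
F G (6): add. Components now {E,I,K} {F,G} {H} {J}
F H (6): add. Components now {E,I,K} {F,G,H} {J}
E F (7): add. Components now {E,F,G,H,I,K} {J}
G H (7): skip — G and H already connected.
E I (8): skip — E and I already connected.
E G (11): skip — E and G already connected.
F J (13): add. Components now {E,F,G,H,I,J,K}
The 2nd edge added is I K.

I-K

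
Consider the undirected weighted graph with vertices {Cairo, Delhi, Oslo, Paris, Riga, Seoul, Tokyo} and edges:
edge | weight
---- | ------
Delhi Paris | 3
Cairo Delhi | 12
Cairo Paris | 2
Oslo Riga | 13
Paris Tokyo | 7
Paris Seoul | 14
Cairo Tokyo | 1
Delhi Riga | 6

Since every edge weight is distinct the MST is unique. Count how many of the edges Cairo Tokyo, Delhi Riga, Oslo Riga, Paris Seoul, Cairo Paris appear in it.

5

Kruskal: consider edges lightest-first.
Cairo Tokyo (1): add — endpoints in different components.
Cairo Paris (2): add — endpoints in different components.
Delhi Paris (3): add — endpoints in different components.
Delhi Riga (6): add — endpoints in different components.
Paris Tokyo (7): skip — Paris and Tokyo already connected.
Cairo Delhi (12): skip — Delhi and Cairo already connected.
Oslo Riga (13): add — endpoints in different components.
Paris Seoul (14): add — endpoints in different components.
MST edge set: {Cairo Tokyo, Cairo Paris, Delhi Paris, Delhi Riga, Oslo Riga, Paris Seoul}.
Of the listed edges, {Cairo Tokyo, Delhi Riga, Oslo Riga, Paris Seoul, Cairo Paris} are in the MST → 5.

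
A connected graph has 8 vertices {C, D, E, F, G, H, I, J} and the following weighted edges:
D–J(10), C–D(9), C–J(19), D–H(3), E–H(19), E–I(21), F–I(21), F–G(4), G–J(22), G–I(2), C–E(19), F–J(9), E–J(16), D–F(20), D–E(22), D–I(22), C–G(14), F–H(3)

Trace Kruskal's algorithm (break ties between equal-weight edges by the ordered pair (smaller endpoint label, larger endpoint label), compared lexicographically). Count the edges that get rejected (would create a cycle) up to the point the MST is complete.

Kruskal's algorithm — process edges by increasing weight (ties by edge label):
G–I (2): add — endpoints in different components.
D–H (3): add — endpoints in different components.
F–H (3): add — endpoints in different components.
F–G (4): add — endpoints in different components.
C–D (9): add — endpoints in different components.
F–J (9): add — endpoints in different components.
D–J (10): skip — D and J already connected.
C–G (14): skip — C and G already connected.
E–J (16): add — endpoints in different components.
Edges rejected before the tree was complete: 2.

2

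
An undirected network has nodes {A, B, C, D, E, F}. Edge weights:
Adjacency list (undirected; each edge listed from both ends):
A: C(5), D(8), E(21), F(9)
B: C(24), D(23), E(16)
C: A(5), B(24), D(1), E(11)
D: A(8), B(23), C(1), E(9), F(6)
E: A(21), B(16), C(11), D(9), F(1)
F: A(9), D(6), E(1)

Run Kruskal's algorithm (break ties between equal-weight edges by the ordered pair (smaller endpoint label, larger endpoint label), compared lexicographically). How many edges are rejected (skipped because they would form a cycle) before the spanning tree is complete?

Sort edges by weight, then run Kruskal:
C D (1): add — endpoints in different components.
E F (1): add — endpoints in different components.
A C (5): add — endpoints in different components.
D F (6): add — endpoints in different components.
A D (8): skip — A and D already connected.
A F (9): skip — A and F already connected.
D E (9): skip — D and E already connected.
C E (11): skip — C and E already connected.
B E (16): add — endpoints in different components.
Edges rejected before the tree was complete: 4.

4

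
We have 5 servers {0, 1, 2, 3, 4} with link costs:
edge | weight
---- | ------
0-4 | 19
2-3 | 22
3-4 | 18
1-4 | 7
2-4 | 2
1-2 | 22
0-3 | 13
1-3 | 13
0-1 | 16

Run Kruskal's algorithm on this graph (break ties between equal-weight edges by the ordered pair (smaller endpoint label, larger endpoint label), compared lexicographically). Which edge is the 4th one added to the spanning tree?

1-3

Sort edges by weight, then run Kruskal:
2-4 (2): add — endpoints in different components.
1-4 (7): add — endpoints in different components.
0-3 (13): add — endpoints in different components.
1-3 (13): add — endpoints in different components.
The 4th edge added is 1-3.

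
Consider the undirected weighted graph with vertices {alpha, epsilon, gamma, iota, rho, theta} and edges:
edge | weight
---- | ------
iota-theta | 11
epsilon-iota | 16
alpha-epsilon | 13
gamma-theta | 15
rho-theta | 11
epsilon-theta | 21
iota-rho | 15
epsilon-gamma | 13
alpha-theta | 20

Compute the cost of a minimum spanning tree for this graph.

Prim's algorithm from epsilon:
Step 1: frontier [alpha-epsilon 13, epsilon-gamma 13, epsilon-iota 16, epsilon-theta 21] → take alpha-epsilon (13); add alpha.
Step 2: frontier [alpha-theta 20, epsilon-gamma 13, epsilon-iota 16, epsilon-theta 21] → take epsilon-gamma (13); add gamma.
Step 3: frontier [alpha-theta 20, epsilon-iota 16, epsilon-theta 21, gamma-theta 15] → take gamma-theta (15); add theta.
Step 4: frontier [epsilon-iota 16, iota-theta 11, rho-theta 11] → take iota-theta (11); add iota.
Step 5: frontier [iota-rho 15, rho-theta 11] → take rho-theta (11); add rho.
MST edges: alpha-epsilon, epsilon-gamma, gamma-theta, iota-theta, rho-theta; total weight 13+13+15+11+11 = 63.

63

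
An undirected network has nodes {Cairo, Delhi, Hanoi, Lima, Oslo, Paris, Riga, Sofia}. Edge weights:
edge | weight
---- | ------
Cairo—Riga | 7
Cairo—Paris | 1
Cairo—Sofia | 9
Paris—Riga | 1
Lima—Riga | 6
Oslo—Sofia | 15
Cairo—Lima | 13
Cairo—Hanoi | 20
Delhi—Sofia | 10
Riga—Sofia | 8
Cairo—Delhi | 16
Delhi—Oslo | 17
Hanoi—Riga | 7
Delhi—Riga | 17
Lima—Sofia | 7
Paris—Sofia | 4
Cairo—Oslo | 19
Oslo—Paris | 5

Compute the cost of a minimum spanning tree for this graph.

34

Grow the tree from Sofia using Prim:
Step 1: cheapest edge leaving the tree is Paris—Sofia (4); add Paris.
Step 2: cheapest edge leaving the tree is Cairo—Paris (1); add Cairo.
Step 3: cheapest edge leaving the tree is Paris—Riga (1); add Riga.
Step 4: cheapest edge leaving the tree is Oslo—Paris (5); add Oslo.
Step 5: cheapest edge leaving the tree is Lima—Riga (6); add Lima.
Step 6: cheapest edge leaving the tree is Hanoi—Riga (7); add Hanoi.
Step 7: cheapest edge leaving the tree is Delhi—Sofia (10); add Delhi.
MST edges: Paris—Sofia, Cairo—Paris, Paris—Riga, Oslo—Paris, Lima—Riga, Hanoi—Riga, Delhi—Sofia; total weight 4+1+1+5+6+7+10 = 34.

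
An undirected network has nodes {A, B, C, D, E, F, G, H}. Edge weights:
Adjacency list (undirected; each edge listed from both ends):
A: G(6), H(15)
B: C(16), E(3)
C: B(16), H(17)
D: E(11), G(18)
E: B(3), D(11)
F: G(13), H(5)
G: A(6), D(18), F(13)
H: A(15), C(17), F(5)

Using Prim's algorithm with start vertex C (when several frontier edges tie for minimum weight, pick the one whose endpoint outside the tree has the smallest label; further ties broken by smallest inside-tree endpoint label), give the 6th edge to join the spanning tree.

Prim's algorithm from C:
Step 1: cheapest edge leaving the tree is B-C (16); add B.
Step 2: cheapest edge leaving the tree is B-E (3); add E.
Step 3: cheapest edge leaving the tree is D-E (11); add D.
Step 4: cheapest edge leaving the tree is C-H (17); add H.
Step 5: cheapest edge leaving the tree is F-H (5); add F.
Step 6: cheapest edge leaving the tree is F-G (13); add G.
Step 7: cheapest edge leaving the tree is A-G (6); add A.
The 6th edge added is F-G.

F-G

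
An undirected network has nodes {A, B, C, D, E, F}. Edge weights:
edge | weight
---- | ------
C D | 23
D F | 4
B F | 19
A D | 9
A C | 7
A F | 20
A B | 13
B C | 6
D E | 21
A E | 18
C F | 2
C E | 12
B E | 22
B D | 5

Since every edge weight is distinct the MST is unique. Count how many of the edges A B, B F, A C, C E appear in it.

Kruskal's algorithm — process edges by increasing weight (ties by edge label):
C F (2): add — endpoints in different components.
D F (4): add — endpoints in different components.
B D (5): add — endpoints in different components.
B C (6): skip — B and C already connected.
A C (7): add — endpoints in different components.
A D (9): skip — A and D already connected.
C E (12): add — endpoints in different components.
MST edge set: {C F, D F, B D, A C, C E}.
Of the listed edges, {A C, C E} are in the MST → 2.

2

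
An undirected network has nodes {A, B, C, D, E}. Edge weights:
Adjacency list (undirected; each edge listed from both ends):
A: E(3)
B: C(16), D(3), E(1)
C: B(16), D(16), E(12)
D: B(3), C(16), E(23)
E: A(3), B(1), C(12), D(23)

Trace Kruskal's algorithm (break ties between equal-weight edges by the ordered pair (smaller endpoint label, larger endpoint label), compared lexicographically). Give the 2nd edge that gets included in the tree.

A-E

Sort edges by weight, then run Kruskal:
B–E (1): add — endpoints in different components.
A–E (3): add — endpoints in different components.
B–D (3): add — endpoints in different components.
C–E (12): add — endpoints in different components.
The 2nd edge added is A–E.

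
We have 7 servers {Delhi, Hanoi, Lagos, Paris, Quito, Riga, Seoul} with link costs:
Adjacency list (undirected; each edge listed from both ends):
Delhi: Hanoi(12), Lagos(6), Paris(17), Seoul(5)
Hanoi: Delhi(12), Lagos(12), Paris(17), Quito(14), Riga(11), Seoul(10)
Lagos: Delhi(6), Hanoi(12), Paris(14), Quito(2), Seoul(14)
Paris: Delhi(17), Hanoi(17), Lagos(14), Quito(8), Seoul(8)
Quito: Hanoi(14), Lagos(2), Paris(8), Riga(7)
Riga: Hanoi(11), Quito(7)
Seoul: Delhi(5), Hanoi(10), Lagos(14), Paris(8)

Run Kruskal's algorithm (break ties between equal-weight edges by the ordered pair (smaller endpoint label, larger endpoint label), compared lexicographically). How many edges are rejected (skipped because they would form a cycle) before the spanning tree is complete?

Sort edges by weight, then run Kruskal:
Lagos-Quito (2): add — endpoints in different components.
Delhi-Seoul (5): add — endpoints in different components.
Delhi-Lagos (6): add — endpoints in different components.
Quito-Riga (7): add — endpoints in different components.
Paris-Quito (8): add — endpoints in different components.
Paris-Seoul (8): skip — Paris and Seoul already connected.
Hanoi-Seoul (10): add — endpoints in different components.
Edges rejected before the tree was complete: 1.

1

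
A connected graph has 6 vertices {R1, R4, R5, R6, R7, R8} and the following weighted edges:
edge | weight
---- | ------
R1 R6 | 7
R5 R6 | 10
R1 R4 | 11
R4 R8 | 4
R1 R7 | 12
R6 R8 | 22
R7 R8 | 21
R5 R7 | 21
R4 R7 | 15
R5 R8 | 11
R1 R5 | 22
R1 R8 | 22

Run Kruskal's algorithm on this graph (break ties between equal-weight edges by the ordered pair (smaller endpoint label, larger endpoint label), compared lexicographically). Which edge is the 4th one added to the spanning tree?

R1-R4

Sort edges by weight, then run Kruskal:
R4 R8 (4): add. Components now {R4,R8} {R1} {R5} {R6} {R7}
R1 R6 (7): add. Components now {R4,R8} {R1,R6} {R5} {R7}
R5 R6 (10): add. Components now {R4,R8} {R1,R5,R6} {R7}
R1 R4 (11): add. Components now {R1,R4,R5,R6,R8} {R7}
R5 R8 (11): skip — R5 and R8 already connected.
R1 R7 (12): add. Components now {R1,R4,R5,R6,R7,R8}
The 4th edge added is R1 R4.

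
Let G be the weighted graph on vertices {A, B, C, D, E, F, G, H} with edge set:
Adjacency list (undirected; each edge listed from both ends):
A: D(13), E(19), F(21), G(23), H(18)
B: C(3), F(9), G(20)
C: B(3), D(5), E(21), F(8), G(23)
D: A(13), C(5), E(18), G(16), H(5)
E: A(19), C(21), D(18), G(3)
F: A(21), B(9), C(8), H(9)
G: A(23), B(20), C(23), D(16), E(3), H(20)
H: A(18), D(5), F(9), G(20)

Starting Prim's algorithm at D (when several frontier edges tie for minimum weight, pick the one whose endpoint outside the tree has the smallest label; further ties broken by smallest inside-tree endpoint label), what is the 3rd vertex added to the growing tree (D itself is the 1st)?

Prim's algorithm from D:
Step 1: cheapest edge leaving the tree is C—D (5); add C.
Step 2: cheapest edge leaving the tree is B—C (3); add B.
Step 3: cheapest edge leaving the tree is D—H (5); add H.
Step 4: cheapest edge leaving the tree is C—F (8); add F.
Step 5: cheapest edge leaving the tree is A—D (13); add A.
Step 6: cheapest edge leaving the tree is D—G (16); add G.
Step 7: cheapest edge leaving the tree is E—G (3); add E.
Vertex order: D, C, B, H, F, A, G, E. The 3rd vertex is B.

B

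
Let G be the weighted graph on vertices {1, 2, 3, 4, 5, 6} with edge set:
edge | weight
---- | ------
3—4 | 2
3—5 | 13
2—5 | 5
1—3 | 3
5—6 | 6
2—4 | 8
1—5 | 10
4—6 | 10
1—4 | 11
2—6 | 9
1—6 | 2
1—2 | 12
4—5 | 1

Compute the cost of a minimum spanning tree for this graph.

Sort edges by weight, then run Kruskal:
4—5 (1): add — endpoints in different components.
1—6 (2): add — endpoints in different components.
3—4 (2): add — endpoints in different components.
1—3 (3): add — endpoints in different components.
2—5 (5): add — endpoints in different components.
MST edges: 4—5, 1—6, 3—4, 1—3, 2—5; total weight 1+2+2+3+5 = 13.

13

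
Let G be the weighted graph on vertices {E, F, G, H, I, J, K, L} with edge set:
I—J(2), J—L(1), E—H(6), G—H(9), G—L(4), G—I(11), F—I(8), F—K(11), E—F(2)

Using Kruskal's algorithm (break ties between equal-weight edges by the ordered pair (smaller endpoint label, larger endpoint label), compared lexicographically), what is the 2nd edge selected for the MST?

Kruskal's algorithm — process edges by increasing weight (ties by edge label):
J—L (1): add — endpoints in different components.
E—F (2): add — endpoints in different components.
I—J (2): add — endpoints in different components.
G—L (4): add — endpoints in different components.
E—H (6): add — endpoints in different components.
F—I (8): add — endpoints in different components.
G—H (9): skip — G and H already connected.
F—K (11): add — endpoints in different components.
The 2nd edge added is E—F.

E-F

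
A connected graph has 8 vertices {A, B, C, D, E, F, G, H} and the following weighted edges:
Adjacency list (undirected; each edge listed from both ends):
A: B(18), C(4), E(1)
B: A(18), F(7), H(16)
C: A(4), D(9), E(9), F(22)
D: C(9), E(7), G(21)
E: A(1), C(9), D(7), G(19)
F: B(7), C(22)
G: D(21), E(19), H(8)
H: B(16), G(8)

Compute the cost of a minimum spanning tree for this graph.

61

Sort edges by weight, then run Kruskal:
A-E (1): add — endpoints in different components.
A-C (4): add — endpoints in different components.
B-F (7): add — endpoints in different components.
D-E (7): add — endpoints in different components.
G-H (8): add — endpoints in different components.
C-D (9): skip — C and D already connected.
C-E (9): skip — C and E already connected.
B-H (16): add — endpoints in different components.
A-B (18): add — endpoints in different components.
MST edges: A-E, A-C, B-F, D-E, G-H, B-H, A-B; total weight 1+4+7+7+8+16+18 = 61.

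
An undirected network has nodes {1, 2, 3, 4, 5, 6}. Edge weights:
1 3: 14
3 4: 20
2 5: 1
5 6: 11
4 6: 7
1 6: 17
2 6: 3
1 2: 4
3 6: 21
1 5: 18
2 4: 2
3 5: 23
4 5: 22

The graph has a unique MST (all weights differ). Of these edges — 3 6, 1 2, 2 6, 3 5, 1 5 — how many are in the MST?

2

Sort edges by weight, then run Kruskal:
2 5 (1): add — endpoints in different components.
2 4 (2): add — endpoints in different components.
2 6 (3): add — endpoints in different components.
1 2 (4): add — endpoints in different components.
4 6 (7): skip — 4 and 6 already connected.
5 6 (11): skip — 5 and 6 already connected.
1 3 (14): add — endpoints in different components.
MST edge set: {2 5, 2 4, 2 6, 1 2, 1 3}.
Of the listed edges, {1 2, 2 6} are in the MST → 2.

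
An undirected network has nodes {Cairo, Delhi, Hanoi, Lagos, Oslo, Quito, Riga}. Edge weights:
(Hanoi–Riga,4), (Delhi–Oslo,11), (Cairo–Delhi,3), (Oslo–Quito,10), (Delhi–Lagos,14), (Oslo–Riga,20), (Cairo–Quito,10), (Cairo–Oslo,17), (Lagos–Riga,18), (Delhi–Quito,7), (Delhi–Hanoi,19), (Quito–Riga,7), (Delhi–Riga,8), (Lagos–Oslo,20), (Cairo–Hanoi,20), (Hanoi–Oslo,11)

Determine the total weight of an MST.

Grow the tree from Riga using Prim:
Step 1: cheapest edge leaving the tree is Hanoi–Riga (4); add Hanoi.
Step 2: cheapest edge leaving the tree is Quito–Riga (7); add Quito.
Step 3: cheapest edge leaving the tree is Delhi–Quito (7); add Delhi.
Step 4: cheapest edge leaving the tree is Cairo–Delhi (3); add Cairo.
Step 5: cheapest edge leaving the tree is Oslo–Quito (10); add Oslo.
Step 6: cheapest edge leaving the tree is Delhi–Lagos (14); add Lagos.
MST edges: Hanoi–Riga, Quito–Riga, Delhi–Quito, Cairo–Delhi, Oslo–Quito, Delhi–Lagos; total weight 4+7+7+3+10+14 = 45.

45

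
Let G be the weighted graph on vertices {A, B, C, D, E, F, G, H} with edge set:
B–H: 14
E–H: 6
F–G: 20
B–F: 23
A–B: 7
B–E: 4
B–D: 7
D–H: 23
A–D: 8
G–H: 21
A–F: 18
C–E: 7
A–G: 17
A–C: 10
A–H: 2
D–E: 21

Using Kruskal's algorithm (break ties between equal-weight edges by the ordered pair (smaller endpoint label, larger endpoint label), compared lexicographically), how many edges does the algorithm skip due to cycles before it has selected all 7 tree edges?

Kruskal's algorithm — process edges by increasing weight (ties by edge label):
A–H (2): add — endpoints in different components.
B–E (4): add — endpoints in different components.
E–H (6): add — endpoints in different components.
A–B (7): skip — A and B already connected.
B–D (7): add — endpoints in different components.
C–E (7): add — endpoints in different components.
A–D (8): skip — A and D already connected.
A–C (10): skip — A and C already connected.
B–H (14): skip — B and H already connected.
A–G (17): add — endpoints in different components.
A–F (18): add — endpoints in different components.
Edges rejected before the tree was complete: 4.

4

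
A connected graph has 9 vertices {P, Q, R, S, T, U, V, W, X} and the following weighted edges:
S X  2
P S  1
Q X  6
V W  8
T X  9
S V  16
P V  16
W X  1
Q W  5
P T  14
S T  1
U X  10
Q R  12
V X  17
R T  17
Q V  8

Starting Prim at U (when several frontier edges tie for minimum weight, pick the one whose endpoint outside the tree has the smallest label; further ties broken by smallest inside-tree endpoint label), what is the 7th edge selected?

Q-V

Prim, starting at U.
Step 1: cheapest edge leaving the tree is U X (10); add X.
Step 2: cheapest edge leaving the tree is W X (1); add W.
Step 3: cheapest edge leaving the tree is S X (2); add S.
Step 4: cheapest edge leaving the tree is P S (1); add P.
Step 5: cheapest edge leaving the tree is S T (1); add T.
Step 6: cheapest edge leaving the tree is Q W (5); add Q.
Step 7: cheapest edge leaving the tree is Q V (8); add V.
Step 8: cheapest edge leaving the tree is Q R (12); add R.
The 7th edge added is Q V.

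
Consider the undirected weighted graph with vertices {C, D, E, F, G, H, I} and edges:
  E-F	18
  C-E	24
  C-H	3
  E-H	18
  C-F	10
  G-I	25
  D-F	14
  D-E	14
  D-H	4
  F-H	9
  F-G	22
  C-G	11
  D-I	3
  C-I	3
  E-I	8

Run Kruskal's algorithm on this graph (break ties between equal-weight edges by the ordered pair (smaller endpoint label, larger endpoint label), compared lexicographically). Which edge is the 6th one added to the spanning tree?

C-G

Sort edges by weight, then run Kruskal:
C-H (3): add. Components now {C,H} {D} {E} {F} {G} {I}
C-I (3): add. Components now {C,H,I} {D} {E} {F} {G}
D-I (3): add. Components now {C,D,H,I} {E} {F} {G}
D-H (4): skip — D and H already connected.
E-I (8): add. Components now {C,D,E,H,I} {F} {G}
F-H (9): add. Components now {C,D,E,F,H,I} {G}
C-F (10): skip — C and F already connected.
C-G (11): add. Components now {C,D,E,F,G,H,I}
The 6th edge added is C-G.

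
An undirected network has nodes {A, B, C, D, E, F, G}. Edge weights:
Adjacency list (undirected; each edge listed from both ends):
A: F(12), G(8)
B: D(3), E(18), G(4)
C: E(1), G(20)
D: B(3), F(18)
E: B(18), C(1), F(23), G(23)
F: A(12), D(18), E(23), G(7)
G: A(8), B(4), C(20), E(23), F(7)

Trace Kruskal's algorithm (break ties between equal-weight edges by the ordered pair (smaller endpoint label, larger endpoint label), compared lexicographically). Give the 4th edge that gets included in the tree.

Sort edges by weight, then run Kruskal:
C—E (1): add — endpoints in different components.
B—D (3): add — endpoints in different components.
B—G (4): add — endpoints in different components.
F—G (7): add — endpoints in different components.
A—G (8): add — endpoints in different components.
A—F (12): skip — A and F already connected.
B—E (18): add — endpoints in different components.
The 4th edge added is F—G.

F-G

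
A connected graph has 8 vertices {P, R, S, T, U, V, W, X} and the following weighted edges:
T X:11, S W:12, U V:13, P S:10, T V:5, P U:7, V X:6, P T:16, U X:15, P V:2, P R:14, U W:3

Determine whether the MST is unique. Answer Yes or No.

Kruskal's algorithm — process edges by increasing weight (ties by edge label):
P V (2): add — endpoints in different components.
U W (3): add — endpoints in different components.
T V (5): add — endpoints in different components.
V X (6): add — endpoints in different components.
P U (7): add — endpoints in different components.
P S (10): add — endpoints in different components.
T X (11): skip — T and X already connected.
S W (12): skip — W and S already connected.
U V (13): skip — U and V already connected.
P R (14): add — endpoints in different components.
Every non-tree edge has weight strictly greater than the heaviest edge on the tree path between its endpoints, so the MST is unique.

Yes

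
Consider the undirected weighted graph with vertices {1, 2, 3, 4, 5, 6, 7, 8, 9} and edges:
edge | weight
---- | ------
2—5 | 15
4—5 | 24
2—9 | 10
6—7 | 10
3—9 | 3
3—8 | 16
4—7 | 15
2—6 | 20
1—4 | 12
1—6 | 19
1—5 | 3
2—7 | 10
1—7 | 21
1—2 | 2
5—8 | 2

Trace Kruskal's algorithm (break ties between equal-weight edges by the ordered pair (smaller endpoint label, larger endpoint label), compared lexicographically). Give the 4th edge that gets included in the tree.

3-9

Kruskal's algorithm — process edges by increasing weight (ties by edge label):
1—2 (2): add — endpoints in different components.
5—8 (2): add — endpoints in different components.
1—5 (3): add — endpoints in different components.
3—9 (3): add — endpoints in different components.
2—7 (10): add — endpoints in different components.
2—9 (10): add — endpoints in different components.
6—7 (10): add — endpoints in different components.
1—4 (12): add — endpoints in different components.
The 4th edge added is 3—9.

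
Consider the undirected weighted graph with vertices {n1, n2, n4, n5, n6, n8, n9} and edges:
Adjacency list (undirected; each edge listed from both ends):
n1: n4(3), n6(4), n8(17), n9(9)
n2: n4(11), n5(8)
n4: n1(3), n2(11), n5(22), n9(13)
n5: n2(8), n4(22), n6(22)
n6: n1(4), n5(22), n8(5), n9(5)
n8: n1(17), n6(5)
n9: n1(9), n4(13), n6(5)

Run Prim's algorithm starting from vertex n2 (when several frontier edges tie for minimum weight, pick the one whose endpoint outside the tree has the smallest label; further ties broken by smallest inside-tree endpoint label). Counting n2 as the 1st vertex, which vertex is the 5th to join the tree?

Prim, starting at n2.
Step 1: cheapest edge leaving the tree is n2-n5 (8); add n5.
Step 2: cheapest edge leaving the tree is n2-n4 (11); add n4.
Step 3: cheapest edge leaving the tree is n1-n4 (3); add n1.
Step 4: cheapest edge leaving the tree is n1-n6 (4); add n6.
Step 5: cheapest edge leaving the tree is n6-n8 (5); add n8.
Step 6: cheapest edge leaving the tree is n6-n9 (5); add n9.
Vertex order: n2, n5, n4, n1, n6, n8, n9. The 5th vertex is n6.

n6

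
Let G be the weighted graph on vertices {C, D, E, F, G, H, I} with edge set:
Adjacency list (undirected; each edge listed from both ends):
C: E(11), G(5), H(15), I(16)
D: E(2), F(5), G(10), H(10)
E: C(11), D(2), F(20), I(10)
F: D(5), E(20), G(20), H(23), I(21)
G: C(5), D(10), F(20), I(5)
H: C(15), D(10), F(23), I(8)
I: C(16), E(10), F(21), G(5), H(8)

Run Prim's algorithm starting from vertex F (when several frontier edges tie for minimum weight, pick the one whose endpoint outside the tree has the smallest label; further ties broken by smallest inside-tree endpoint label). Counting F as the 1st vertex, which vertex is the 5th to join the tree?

C

Prim's algorithm from F:
Step 1: cheapest edge leaving the tree is D–F (5); add D.
Step 2: cheapest edge leaving the tree is D–E (2); add E.
Step 3: cheapest edge leaving the tree is D–G (10); add G.
Step 4: cheapest edge leaving the tree is C–G (5); add C.
Step 5: cheapest edge leaving the tree is G–I (5); add I.
Step 6: cheapest edge leaving the tree is H–I (8); add H.
Vertex order: F, D, E, G, C, I, H. The 5th vertex is C.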